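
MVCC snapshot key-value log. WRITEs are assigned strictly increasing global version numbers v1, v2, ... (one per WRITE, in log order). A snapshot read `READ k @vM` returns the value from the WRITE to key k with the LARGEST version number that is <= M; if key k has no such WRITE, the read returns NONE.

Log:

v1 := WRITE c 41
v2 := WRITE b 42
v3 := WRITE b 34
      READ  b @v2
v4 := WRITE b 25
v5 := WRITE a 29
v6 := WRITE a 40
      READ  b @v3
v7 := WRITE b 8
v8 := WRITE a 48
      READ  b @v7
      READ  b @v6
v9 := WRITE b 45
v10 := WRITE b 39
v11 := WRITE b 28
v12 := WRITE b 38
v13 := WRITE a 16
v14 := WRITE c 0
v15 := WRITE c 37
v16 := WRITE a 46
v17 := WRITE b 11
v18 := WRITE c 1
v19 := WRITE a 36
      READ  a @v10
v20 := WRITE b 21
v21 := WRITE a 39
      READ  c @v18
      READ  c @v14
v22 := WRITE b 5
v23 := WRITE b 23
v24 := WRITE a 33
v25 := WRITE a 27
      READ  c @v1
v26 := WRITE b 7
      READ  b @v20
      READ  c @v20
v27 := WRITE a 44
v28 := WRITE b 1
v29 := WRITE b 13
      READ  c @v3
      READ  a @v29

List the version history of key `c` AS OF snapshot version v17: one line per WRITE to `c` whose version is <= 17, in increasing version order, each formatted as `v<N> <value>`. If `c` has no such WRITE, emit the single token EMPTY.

Answer: v1 41
v14 0
v15 37

Derivation:
Scan writes for key=c with version <= 17:
  v1 WRITE c 41 -> keep
  v2 WRITE b 42 -> skip
  v3 WRITE b 34 -> skip
  v4 WRITE b 25 -> skip
  v5 WRITE a 29 -> skip
  v6 WRITE a 40 -> skip
  v7 WRITE b 8 -> skip
  v8 WRITE a 48 -> skip
  v9 WRITE b 45 -> skip
  v10 WRITE b 39 -> skip
  v11 WRITE b 28 -> skip
  v12 WRITE b 38 -> skip
  v13 WRITE a 16 -> skip
  v14 WRITE c 0 -> keep
  v15 WRITE c 37 -> keep
  v16 WRITE a 46 -> skip
  v17 WRITE b 11 -> skip
  v18 WRITE c 1 -> drop (> snap)
  v19 WRITE a 36 -> skip
  v20 WRITE b 21 -> skip
  v21 WRITE a 39 -> skip
  v22 WRITE b 5 -> skip
  v23 WRITE b 23 -> skip
  v24 WRITE a 33 -> skip
  v25 WRITE a 27 -> skip
  v26 WRITE b 7 -> skip
  v27 WRITE a 44 -> skip
  v28 WRITE b 1 -> skip
  v29 WRITE b 13 -> skip
Collected: [(1, 41), (14, 0), (15, 37)]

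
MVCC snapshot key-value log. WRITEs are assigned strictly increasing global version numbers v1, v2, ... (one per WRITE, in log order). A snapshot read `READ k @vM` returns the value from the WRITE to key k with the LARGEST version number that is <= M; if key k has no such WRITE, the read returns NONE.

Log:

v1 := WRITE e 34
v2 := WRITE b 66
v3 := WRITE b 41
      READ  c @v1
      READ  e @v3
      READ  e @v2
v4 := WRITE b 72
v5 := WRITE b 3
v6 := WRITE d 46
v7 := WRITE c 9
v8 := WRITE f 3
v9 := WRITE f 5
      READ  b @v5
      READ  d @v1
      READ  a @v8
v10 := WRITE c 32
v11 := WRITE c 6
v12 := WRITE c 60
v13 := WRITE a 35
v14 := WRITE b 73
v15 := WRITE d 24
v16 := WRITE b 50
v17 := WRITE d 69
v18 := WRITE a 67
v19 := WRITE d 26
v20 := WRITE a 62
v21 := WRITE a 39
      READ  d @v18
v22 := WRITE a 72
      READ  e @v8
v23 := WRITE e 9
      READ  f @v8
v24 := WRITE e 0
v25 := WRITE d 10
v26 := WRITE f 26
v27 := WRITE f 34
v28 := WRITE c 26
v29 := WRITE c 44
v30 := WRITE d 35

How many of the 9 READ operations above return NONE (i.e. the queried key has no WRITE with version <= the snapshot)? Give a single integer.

Answer: 3

Derivation:
v1: WRITE e=34  (e history now [(1, 34)])
v2: WRITE b=66  (b history now [(2, 66)])
v3: WRITE b=41  (b history now [(2, 66), (3, 41)])
READ c @v1: history=[] -> no version <= 1 -> NONE
READ e @v3: history=[(1, 34)] -> pick v1 -> 34
READ e @v2: history=[(1, 34)] -> pick v1 -> 34
v4: WRITE b=72  (b history now [(2, 66), (3, 41), (4, 72)])
v5: WRITE b=3  (b history now [(2, 66), (3, 41), (4, 72), (5, 3)])
v6: WRITE d=46  (d history now [(6, 46)])
v7: WRITE c=9  (c history now [(7, 9)])
v8: WRITE f=3  (f history now [(8, 3)])
v9: WRITE f=5  (f history now [(8, 3), (9, 5)])
READ b @v5: history=[(2, 66), (3, 41), (4, 72), (5, 3)] -> pick v5 -> 3
READ d @v1: history=[(6, 46)] -> no version <= 1 -> NONE
READ a @v8: history=[] -> no version <= 8 -> NONE
v10: WRITE c=32  (c history now [(7, 9), (10, 32)])
v11: WRITE c=6  (c history now [(7, 9), (10, 32), (11, 6)])
v12: WRITE c=60  (c history now [(7, 9), (10, 32), (11, 6), (12, 60)])
v13: WRITE a=35  (a history now [(13, 35)])
v14: WRITE b=73  (b history now [(2, 66), (3, 41), (4, 72), (5, 3), (14, 73)])
v15: WRITE d=24  (d history now [(6, 46), (15, 24)])
v16: WRITE b=50  (b history now [(2, 66), (3, 41), (4, 72), (5, 3), (14, 73), (16, 50)])
v17: WRITE d=69  (d history now [(6, 46), (15, 24), (17, 69)])
v18: WRITE a=67  (a history now [(13, 35), (18, 67)])
v19: WRITE d=26  (d history now [(6, 46), (15, 24), (17, 69), (19, 26)])
v20: WRITE a=62  (a history now [(13, 35), (18, 67), (20, 62)])
v21: WRITE a=39  (a history now [(13, 35), (18, 67), (20, 62), (21, 39)])
READ d @v18: history=[(6, 46), (15, 24), (17, 69), (19, 26)] -> pick v17 -> 69
v22: WRITE a=72  (a history now [(13, 35), (18, 67), (20, 62), (21, 39), (22, 72)])
READ e @v8: history=[(1, 34)] -> pick v1 -> 34
v23: WRITE e=9  (e history now [(1, 34), (23, 9)])
READ f @v8: history=[(8, 3), (9, 5)] -> pick v8 -> 3
v24: WRITE e=0  (e history now [(1, 34), (23, 9), (24, 0)])
v25: WRITE d=10  (d history now [(6, 46), (15, 24), (17, 69), (19, 26), (25, 10)])
v26: WRITE f=26  (f history now [(8, 3), (9, 5), (26, 26)])
v27: WRITE f=34  (f history now [(8, 3), (9, 5), (26, 26), (27, 34)])
v28: WRITE c=26  (c history now [(7, 9), (10, 32), (11, 6), (12, 60), (28, 26)])
v29: WRITE c=44  (c history now [(7, 9), (10, 32), (11, 6), (12, 60), (28, 26), (29, 44)])
v30: WRITE d=35  (d history now [(6, 46), (15, 24), (17, 69), (19, 26), (25, 10), (30, 35)])
Read results in order: ['NONE', '34', '34', '3', 'NONE', 'NONE', '69', '34', '3']
NONE count = 3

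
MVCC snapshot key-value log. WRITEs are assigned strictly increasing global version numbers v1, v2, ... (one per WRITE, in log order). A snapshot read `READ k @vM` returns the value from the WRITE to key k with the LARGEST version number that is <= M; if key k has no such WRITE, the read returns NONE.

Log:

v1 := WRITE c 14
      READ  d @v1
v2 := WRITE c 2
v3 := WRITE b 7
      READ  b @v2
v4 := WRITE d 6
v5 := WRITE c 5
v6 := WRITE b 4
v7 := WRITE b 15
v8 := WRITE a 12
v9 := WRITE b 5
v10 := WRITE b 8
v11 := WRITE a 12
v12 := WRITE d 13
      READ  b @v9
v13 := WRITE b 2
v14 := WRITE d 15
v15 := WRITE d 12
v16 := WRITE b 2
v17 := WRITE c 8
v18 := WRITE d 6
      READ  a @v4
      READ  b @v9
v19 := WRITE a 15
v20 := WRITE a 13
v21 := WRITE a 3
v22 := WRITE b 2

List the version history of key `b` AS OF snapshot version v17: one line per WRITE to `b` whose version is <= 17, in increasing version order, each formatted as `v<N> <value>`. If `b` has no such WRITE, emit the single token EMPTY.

Answer: v3 7
v6 4
v7 15
v9 5
v10 8
v13 2
v16 2

Derivation:
Scan writes for key=b with version <= 17:
  v1 WRITE c 14 -> skip
  v2 WRITE c 2 -> skip
  v3 WRITE b 7 -> keep
  v4 WRITE d 6 -> skip
  v5 WRITE c 5 -> skip
  v6 WRITE b 4 -> keep
  v7 WRITE b 15 -> keep
  v8 WRITE a 12 -> skip
  v9 WRITE b 5 -> keep
  v10 WRITE b 8 -> keep
  v11 WRITE a 12 -> skip
  v12 WRITE d 13 -> skip
  v13 WRITE b 2 -> keep
  v14 WRITE d 15 -> skip
  v15 WRITE d 12 -> skip
  v16 WRITE b 2 -> keep
  v17 WRITE c 8 -> skip
  v18 WRITE d 6 -> skip
  v19 WRITE a 15 -> skip
  v20 WRITE a 13 -> skip
  v21 WRITE a 3 -> skip
  v22 WRITE b 2 -> drop (> snap)
Collected: [(3, 7), (6, 4), (7, 15), (9, 5), (10, 8), (13, 2), (16, 2)]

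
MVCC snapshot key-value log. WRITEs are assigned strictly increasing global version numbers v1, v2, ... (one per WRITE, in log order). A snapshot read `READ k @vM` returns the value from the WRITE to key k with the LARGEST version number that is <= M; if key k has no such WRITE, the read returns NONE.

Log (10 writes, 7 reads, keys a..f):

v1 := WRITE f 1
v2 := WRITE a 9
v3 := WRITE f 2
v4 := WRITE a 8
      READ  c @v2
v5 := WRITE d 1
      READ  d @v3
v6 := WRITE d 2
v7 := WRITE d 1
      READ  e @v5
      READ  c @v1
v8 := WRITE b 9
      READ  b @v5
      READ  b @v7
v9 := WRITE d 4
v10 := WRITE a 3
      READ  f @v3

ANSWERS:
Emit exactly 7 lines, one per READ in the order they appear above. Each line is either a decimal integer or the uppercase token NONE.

Answer: NONE
NONE
NONE
NONE
NONE
NONE
2

Derivation:
v1: WRITE f=1  (f history now [(1, 1)])
v2: WRITE a=9  (a history now [(2, 9)])
v3: WRITE f=2  (f history now [(1, 1), (3, 2)])
v4: WRITE a=8  (a history now [(2, 9), (4, 8)])
READ c @v2: history=[] -> no version <= 2 -> NONE
v5: WRITE d=1  (d history now [(5, 1)])
READ d @v3: history=[(5, 1)] -> no version <= 3 -> NONE
v6: WRITE d=2  (d history now [(5, 1), (6, 2)])
v7: WRITE d=1  (d history now [(5, 1), (6, 2), (7, 1)])
READ e @v5: history=[] -> no version <= 5 -> NONE
READ c @v1: history=[] -> no version <= 1 -> NONE
v8: WRITE b=9  (b history now [(8, 9)])
READ b @v5: history=[(8, 9)] -> no version <= 5 -> NONE
READ b @v7: history=[(8, 9)] -> no version <= 7 -> NONE
v9: WRITE d=4  (d history now [(5, 1), (6, 2), (7, 1), (9, 4)])
v10: WRITE a=3  (a history now [(2, 9), (4, 8), (10, 3)])
READ f @v3: history=[(1, 1), (3, 2)] -> pick v3 -> 2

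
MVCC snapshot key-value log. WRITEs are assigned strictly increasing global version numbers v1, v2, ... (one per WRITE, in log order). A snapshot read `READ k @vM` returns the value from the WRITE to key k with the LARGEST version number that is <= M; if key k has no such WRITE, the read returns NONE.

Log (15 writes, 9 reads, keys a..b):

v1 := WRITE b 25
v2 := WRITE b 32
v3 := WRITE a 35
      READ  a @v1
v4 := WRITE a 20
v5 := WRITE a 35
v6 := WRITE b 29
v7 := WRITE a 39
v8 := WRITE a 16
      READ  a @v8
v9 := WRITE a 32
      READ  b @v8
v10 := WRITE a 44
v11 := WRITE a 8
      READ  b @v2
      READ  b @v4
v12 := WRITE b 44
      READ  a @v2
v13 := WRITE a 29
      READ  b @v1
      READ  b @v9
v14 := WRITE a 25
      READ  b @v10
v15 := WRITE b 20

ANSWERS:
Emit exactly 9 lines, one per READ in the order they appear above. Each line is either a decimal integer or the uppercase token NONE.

v1: WRITE b=25  (b history now [(1, 25)])
v2: WRITE b=32  (b history now [(1, 25), (2, 32)])
v3: WRITE a=35  (a history now [(3, 35)])
READ a @v1: history=[(3, 35)] -> no version <= 1 -> NONE
v4: WRITE a=20  (a history now [(3, 35), (4, 20)])
v5: WRITE a=35  (a history now [(3, 35), (4, 20), (5, 35)])
v6: WRITE b=29  (b history now [(1, 25), (2, 32), (6, 29)])
v7: WRITE a=39  (a history now [(3, 35), (4, 20), (5, 35), (7, 39)])
v8: WRITE a=16  (a history now [(3, 35), (4, 20), (5, 35), (7, 39), (8, 16)])
READ a @v8: history=[(3, 35), (4, 20), (5, 35), (7, 39), (8, 16)] -> pick v8 -> 16
v9: WRITE a=32  (a history now [(3, 35), (4, 20), (5, 35), (7, 39), (8, 16), (9, 32)])
READ b @v8: history=[(1, 25), (2, 32), (6, 29)] -> pick v6 -> 29
v10: WRITE a=44  (a history now [(3, 35), (4, 20), (5, 35), (7, 39), (8, 16), (9, 32), (10, 44)])
v11: WRITE a=8  (a history now [(3, 35), (4, 20), (5, 35), (7, 39), (8, 16), (9, 32), (10, 44), (11, 8)])
READ b @v2: history=[(1, 25), (2, 32), (6, 29)] -> pick v2 -> 32
READ b @v4: history=[(1, 25), (2, 32), (6, 29)] -> pick v2 -> 32
v12: WRITE b=44  (b history now [(1, 25), (2, 32), (6, 29), (12, 44)])
READ a @v2: history=[(3, 35), (4, 20), (5, 35), (7, 39), (8, 16), (9, 32), (10, 44), (11, 8)] -> no version <= 2 -> NONE
v13: WRITE a=29  (a history now [(3, 35), (4, 20), (5, 35), (7, 39), (8, 16), (9, 32), (10, 44), (11, 8), (13, 29)])
READ b @v1: history=[(1, 25), (2, 32), (6, 29), (12, 44)] -> pick v1 -> 25
READ b @v9: history=[(1, 25), (2, 32), (6, 29), (12, 44)] -> pick v6 -> 29
v14: WRITE a=25  (a history now [(3, 35), (4, 20), (5, 35), (7, 39), (8, 16), (9, 32), (10, 44), (11, 8), (13, 29), (14, 25)])
READ b @v10: history=[(1, 25), (2, 32), (6, 29), (12, 44)] -> pick v6 -> 29
v15: WRITE b=20  (b history now [(1, 25), (2, 32), (6, 29), (12, 44), (15, 20)])

Answer: NONE
16
29
32
32
NONE
25
29
29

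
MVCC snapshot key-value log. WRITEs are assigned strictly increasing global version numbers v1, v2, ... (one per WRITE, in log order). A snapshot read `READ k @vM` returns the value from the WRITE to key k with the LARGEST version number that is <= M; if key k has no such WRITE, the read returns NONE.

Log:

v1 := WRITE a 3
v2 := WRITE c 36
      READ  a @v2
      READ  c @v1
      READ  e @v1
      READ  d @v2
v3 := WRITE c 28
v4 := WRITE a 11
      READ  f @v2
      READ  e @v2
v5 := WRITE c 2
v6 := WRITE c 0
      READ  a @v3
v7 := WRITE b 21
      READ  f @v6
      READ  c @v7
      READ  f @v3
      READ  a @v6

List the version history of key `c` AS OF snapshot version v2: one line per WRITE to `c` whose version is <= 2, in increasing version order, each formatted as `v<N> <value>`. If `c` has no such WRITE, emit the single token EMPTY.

Answer: v2 36

Derivation:
Scan writes for key=c with version <= 2:
  v1 WRITE a 3 -> skip
  v2 WRITE c 36 -> keep
  v3 WRITE c 28 -> drop (> snap)
  v4 WRITE a 11 -> skip
  v5 WRITE c 2 -> drop (> snap)
  v6 WRITE c 0 -> drop (> snap)
  v7 WRITE b 21 -> skip
Collected: [(2, 36)]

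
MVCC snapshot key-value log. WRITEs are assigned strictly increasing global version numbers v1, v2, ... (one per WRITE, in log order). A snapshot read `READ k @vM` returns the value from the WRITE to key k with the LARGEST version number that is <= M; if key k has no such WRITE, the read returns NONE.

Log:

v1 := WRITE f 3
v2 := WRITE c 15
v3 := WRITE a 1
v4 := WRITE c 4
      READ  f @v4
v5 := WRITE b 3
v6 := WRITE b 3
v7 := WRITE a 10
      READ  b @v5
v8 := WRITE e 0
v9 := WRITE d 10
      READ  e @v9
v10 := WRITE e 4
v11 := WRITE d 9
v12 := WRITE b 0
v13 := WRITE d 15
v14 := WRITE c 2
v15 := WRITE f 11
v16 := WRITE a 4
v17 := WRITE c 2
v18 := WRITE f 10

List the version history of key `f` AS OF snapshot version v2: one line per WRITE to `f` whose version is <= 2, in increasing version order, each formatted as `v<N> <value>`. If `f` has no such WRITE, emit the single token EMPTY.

Answer: v1 3

Derivation:
Scan writes for key=f with version <= 2:
  v1 WRITE f 3 -> keep
  v2 WRITE c 15 -> skip
  v3 WRITE a 1 -> skip
  v4 WRITE c 4 -> skip
  v5 WRITE b 3 -> skip
  v6 WRITE b 3 -> skip
  v7 WRITE a 10 -> skip
  v8 WRITE e 0 -> skip
  v9 WRITE d 10 -> skip
  v10 WRITE e 4 -> skip
  v11 WRITE d 9 -> skip
  v12 WRITE b 0 -> skip
  v13 WRITE d 15 -> skip
  v14 WRITE c 2 -> skip
  v15 WRITE f 11 -> drop (> snap)
  v16 WRITE a 4 -> skip
  v17 WRITE c 2 -> skip
  v18 WRITE f 10 -> drop (> snap)
Collected: [(1, 3)]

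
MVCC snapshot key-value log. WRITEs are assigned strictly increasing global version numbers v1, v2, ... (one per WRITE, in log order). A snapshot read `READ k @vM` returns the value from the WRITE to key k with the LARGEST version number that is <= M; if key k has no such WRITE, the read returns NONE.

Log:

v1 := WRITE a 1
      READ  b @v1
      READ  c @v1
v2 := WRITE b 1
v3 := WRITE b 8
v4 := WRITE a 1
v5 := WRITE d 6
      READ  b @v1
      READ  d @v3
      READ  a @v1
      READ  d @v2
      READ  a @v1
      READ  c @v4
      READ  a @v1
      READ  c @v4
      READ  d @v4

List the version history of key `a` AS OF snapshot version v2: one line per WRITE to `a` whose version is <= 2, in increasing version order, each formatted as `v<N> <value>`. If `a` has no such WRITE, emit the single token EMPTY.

Answer: v1 1

Derivation:
Scan writes for key=a with version <= 2:
  v1 WRITE a 1 -> keep
  v2 WRITE b 1 -> skip
  v3 WRITE b 8 -> skip
  v4 WRITE a 1 -> drop (> snap)
  v5 WRITE d 6 -> skip
Collected: [(1, 1)]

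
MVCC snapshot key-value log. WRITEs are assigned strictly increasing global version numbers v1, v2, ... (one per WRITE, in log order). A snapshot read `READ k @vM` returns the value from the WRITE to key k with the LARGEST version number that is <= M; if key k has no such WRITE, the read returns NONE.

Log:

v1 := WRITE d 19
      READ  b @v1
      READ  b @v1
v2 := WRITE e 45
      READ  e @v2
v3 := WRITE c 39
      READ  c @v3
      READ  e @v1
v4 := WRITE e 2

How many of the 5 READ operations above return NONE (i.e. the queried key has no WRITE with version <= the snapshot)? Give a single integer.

v1: WRITE d=19  (d history now [(1, 19)])
READ b @v1: history=[] -> no version <= 1 -> NONE
READ b @v1: history=[] -> no version <= 1 -> NONE
v2: WRITE e=45  (e history now [(2, 45)])
READ e @v2: history=[(2, 45)] -> pick v2 -> 45
v3: WRITE c=39  (c history now [(3, 39)])
READ c @v3: history=[(3, 39)] -> pick v3 -> 39
READ e @v1: history=[(2, 45)] -> no version <= 1 -> NONE
v4: WRITE e=2  (e history now [(2, 45), (4, 2)])
Read results in order: ['NONE', 'NONE', '45', '39', 'NONE']
NONE count = 3

Answer: 3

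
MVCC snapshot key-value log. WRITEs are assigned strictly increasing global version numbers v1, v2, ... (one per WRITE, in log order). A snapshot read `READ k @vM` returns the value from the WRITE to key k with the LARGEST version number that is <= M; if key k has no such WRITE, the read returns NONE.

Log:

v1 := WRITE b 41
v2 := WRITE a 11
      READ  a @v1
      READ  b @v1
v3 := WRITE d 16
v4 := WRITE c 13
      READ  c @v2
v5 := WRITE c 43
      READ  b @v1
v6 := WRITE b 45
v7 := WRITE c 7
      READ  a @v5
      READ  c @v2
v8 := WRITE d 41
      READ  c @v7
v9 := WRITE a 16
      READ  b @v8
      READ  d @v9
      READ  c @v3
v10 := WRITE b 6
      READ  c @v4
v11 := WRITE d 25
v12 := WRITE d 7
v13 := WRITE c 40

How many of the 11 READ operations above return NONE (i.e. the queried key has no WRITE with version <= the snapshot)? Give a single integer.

Answer: 4

Derivation:
v1: WRITE b=41  (b history now [(1, 41)])
v2: WRITE a=11  (a history now [(2, 11)])
READ a @v1: history=[(2, 11)] -> no version <= 1 -> NONE
READ b @v1: history=[(1, 41)] -> pick v1 -> 41
v3: WRITE d=16  (d history now [(3, 16)])
v4: WRITE c=13  (c history now [(4, 13)])
READ c @v2: history=[(4, 13)] -> no version <= 2 -> NONE
v5: WRITE c=43  (c history now [(4, 13), (5, 43)])
READ b @v1: history=[(1, 41)] -> pick v1 -> 41
v6: WRITE b=45  (b history now [(1, 41), (6, 45)])
v7: WRITE c=7  (c history now [(4, 13), (5, 43), (7, 7)])
READ a @v5: history=[(2, 11)] -> pick v2 -> 11
READ c @v2: history=[(4, 13), (5, 43), (7, 7)] -> no version <= 2 -> NONE
v8: WRITE d=41  (d history now [(3, 16), (8, 41)])
READ c @v7: history=[(4, 13), (5, 43), (7, 7)] -> pick v7 -> 7
v9: WRITE a=16  (a history now [(2, 11), (9, 16)])
READ b @v8: history=[(1, 41), (6, 45)] -> pick v6 -> 45
READ d @v9: history=[(3, 16), (8, 41)] -> pick v8 -> 41
READ c @v3: history=[(4, 13), (5, 43), (7, 7)] -> no version <= 3 -> NONE
v10: WRITE b=6  (b history now [(1, 41), (6, 45), (10, 6)])
READ c @v4: history=[(4, 13), (5, 43), (7, 7)] -> pick v4 -> 13
v11: WRITE d=25  (d history now [(3, 16), (8, 41), (11, 25)])
v12: WRITE d=7  (d history now [(3, 16), (8, 41), (11, 25), (12, 7)])
v13: WRITE c=40  (c history now [(4, 13), (5, 43), (7, 7), (13, 40)])
Read results in order: ['NONE', '41', 'NONE', '41', '11', 'NONE', '7', '45', '41', 'NONE', '13']
NONE count = 4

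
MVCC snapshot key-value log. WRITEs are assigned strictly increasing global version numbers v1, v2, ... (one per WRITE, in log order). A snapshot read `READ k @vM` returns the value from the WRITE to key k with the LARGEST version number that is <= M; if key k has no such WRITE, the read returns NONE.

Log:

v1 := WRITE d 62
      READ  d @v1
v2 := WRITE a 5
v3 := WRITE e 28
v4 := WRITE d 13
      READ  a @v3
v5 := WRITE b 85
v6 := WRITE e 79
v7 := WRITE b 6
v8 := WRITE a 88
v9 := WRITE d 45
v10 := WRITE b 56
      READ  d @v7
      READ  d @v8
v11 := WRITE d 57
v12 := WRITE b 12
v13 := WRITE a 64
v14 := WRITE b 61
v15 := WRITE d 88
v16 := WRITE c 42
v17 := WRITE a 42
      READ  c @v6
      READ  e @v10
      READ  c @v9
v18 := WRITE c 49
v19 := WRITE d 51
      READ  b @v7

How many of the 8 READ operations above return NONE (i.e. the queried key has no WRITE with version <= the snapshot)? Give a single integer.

v1: WRITE d=62  (d history now [(1, 62)])
READ d @v1: history=[(1, 62)] -> pick v1 -> 62
v2: WRITE a=5  (a history now [(2, 5)])
v3: WRITE e=28  (e history now [(3, 28)])
v4: WRITE d=13  (d history now [(1, 62), (4, 13)])
READ a @v3: history=[(2, 5)] -> pick v2 -> 5
v5: WRITE b=85  (b history now [(5, 85)])
v6: WRITE e=79  (e history now [(3, 28), (6, 79)])
v7: WRITE b=6  (b history now [(5, 85), (7, 6)])
v8: WRITE a=88  (a history now [(2, 5), (8, 88)])
v9: WRITE d=45  (d history now [(1, 62), (4, 13), (9, 45)])
v10: WRITE b=56  (b history now [(5, 85), (7, 6), (10, 56)])
READ d @v7: history=[(1, 62), (4, 13), (9, 45)] -> pick v4 -> 13
READ d @v8: history=[(1, 62), (4, 13), (9, 45)] -> pick v4 -> 13
v11: WRITE d=57  (d history now [(1, 62), (4, 13), (9, 45), (11, 57)])
v12: WRITE b=12  (b history now [(5, 85), (7, 6), (10, 56), (12, 12)])
v13: WRITE a=64  (a history now [(2, 5), (8, 88), (13, 64)])
v14: WRITE b=61  (b history now [(5, 85), (7, 6), (10, 56), (12, 12), (14, 61)])
v15: WRITE d=88  (d history now [(1, 62), (4, 13), (9, 45), (11, 57), (15, 88)])
v16: WRITE c=42  (c history now [(16, 42)])
v17: WRITE a=42  (a history now [(2, 5), (8, 88), (13, 64), (17, 42)])
READ c @v6: history=[(16, 42)] -> no version <= 6 -> NONE
READ e @v10: history=[(3, 28), (6, 79)] -> pick v6 -> 79
READ c @v9: history=[(16, 42)] -> no version <= 9 -> NONE
v18: WRITE c=49  (c history now [(16, 42), (18, 49)])
v19: WRITE d=51  (d history now [(1, 62), (4, 13), (9, 45), (11, 57), (15, 88), (19, 51)])
READ b @v7: history=[(5, 85), (7, 6), (10, 56), (12, 12), (14, 61)] -> pick v7 -> 6
Read results in order: ['62', '5', '13', '13', 'NONE', '79', 'NONE', '6']
NONE count = 2

Answer: 2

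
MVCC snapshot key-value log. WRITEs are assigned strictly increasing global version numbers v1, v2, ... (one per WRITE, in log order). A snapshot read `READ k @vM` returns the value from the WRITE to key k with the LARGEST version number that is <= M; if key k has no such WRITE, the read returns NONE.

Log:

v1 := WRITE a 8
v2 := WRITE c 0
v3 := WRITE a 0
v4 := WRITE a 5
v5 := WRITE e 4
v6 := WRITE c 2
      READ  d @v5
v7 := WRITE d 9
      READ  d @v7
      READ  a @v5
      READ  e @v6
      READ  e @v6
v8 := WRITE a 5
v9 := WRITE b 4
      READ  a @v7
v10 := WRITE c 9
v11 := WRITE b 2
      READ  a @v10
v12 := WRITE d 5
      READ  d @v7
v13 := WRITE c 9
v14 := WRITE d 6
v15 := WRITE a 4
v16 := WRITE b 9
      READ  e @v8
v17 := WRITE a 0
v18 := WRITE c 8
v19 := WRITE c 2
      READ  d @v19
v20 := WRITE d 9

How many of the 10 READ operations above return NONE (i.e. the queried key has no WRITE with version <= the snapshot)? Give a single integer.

v1: WRITE a=8  (a history now [(1, 8)])
v2: WRITE c=0  (c history now [(2, 0)])
v3: WRITE a=0  (a history now [(1, 8), (3, 0)])
v4: WRITE a=5  (a history now [(1, 8), (3, 0), (4, 5)])
v5: WRITE e=4  (e history now [(5, 4)])
v6: WRITE c=2  (c history now [(2, 0), (6, 2)])
READ d @v5: history=[] -> no version <= 5 -> NONE
v7: WRITE d=9  (d history now [(7, 9)])
READ d @v7: history=[(7, 9)] -> pick v7 -> 9
READ a @v5: history=[(1, 8), (3, 0), (4, 5)] -> pick v4 -> 5
READ e @v6: history=[(5, 4)] -> pick v5 -> 4
READ e @v6: history=[(5, 4)] -> pick v5 -> 4
v8: WRITE a=5  (a history now [(1, 8), (3, 0), (4, 5), (8, 5)])
v9: WRITE b=4  (b history now [(9, 4)])
READ a @v7: history=[(1, 8), (3, 0), (4, 5), (8, 5)] -> pick v4 -> 5
v10: WRITE c=9  (c history now [(2, 0), (6, 2), (10, 9)])
v11: WRITE b=2  (b history now [(9, 4), (11, 2)])
READ a @v10: history=[(1, 8), (3, 0), (4, 5), (8, 5)] -> pick v8 -> 5
v12: WRITE d=5  (d history now [(7, 9), (12, 5)])
READ d @v7: history=[(7, 9), (12, 5)] -> pick v7 -> 9
v13: WRITE c=9  (c history now [(2, 0), (6, 2), (10, 9), (13, 9)])
v14: WRITE d=6  (d history now [(7, 9), (12, 5), (14, 6)])
v15: WRITE a=4  (a history now [(1, 8), (3, 0), (4, 5), (8, 5), (15, 4)])
v16: WRITE b=9  (b history now [(9, 4), (11, 2), (16, 9)])
READ e @v8: history=[(5, 4)] -> pick v5 -> 4
v17: WRITE a=0  (a history now [(1, 8), (3, 0), (4, 5), (8, 5), (15, 4), (17, 0)])
v18: WRITE c=8  (c history now [(2, 0), (6, 2), (10, 9), (13, 9), (18, 8)])
v19: WRITE c=2  (c history now [(2, 0), (6, 2), (10, 9), (13, 9), (18, 8), (19, 2)])
READ d @v19: history=[(7, 9), (12, 5), (14, 6)] -> pick v14 -> 6
v20: WRITE d=9  (d history now [(7, 9), (12, 5), (14, 6), (20, 9)])
Read results in order: ['NONE', '9', '5', '4', '4', '5', '5', '9', '4', '6']
NONE count = 1

Answer: 1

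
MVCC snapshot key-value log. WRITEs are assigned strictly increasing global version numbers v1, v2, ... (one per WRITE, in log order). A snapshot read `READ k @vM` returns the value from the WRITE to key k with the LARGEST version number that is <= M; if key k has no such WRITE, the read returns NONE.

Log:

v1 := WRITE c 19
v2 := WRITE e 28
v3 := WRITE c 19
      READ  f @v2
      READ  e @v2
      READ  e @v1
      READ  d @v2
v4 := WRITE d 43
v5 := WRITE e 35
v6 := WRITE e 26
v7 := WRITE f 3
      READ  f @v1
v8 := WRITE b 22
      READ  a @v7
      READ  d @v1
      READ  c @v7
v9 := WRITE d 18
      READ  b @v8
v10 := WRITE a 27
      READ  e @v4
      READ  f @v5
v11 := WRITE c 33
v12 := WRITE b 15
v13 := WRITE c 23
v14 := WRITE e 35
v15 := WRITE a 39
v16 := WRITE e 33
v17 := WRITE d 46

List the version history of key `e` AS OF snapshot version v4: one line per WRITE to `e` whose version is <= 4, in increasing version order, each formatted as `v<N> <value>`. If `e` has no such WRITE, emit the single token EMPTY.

Answer: v2 28

Derivation:
Scan writes for key=e with version <= 4:
  v1 WRITE c 19 -> skip
  v2 WRITE e 28 -> keep
  v3 WRITE c 19 -> skip
  v4 WRITE d 43 -> skip
  v5 WRITE e 35 -> drop (> snap)
  v6 WRITE e 26 -> drop (> snap)
  v7 WRITE f 3 -> skip
  v8 WRITE b 22 -> skip
  v9 WRITE d 18 -> skip
  v10 WRITE a 27 -> skip
  v11 WRITE c 33 -> skip
  v12 WRITE b 15 -> skip
  v13 WRITE c 23 -> skip
  v14 WRITE e 35 -> drop (> snap)
  v15 WRITE a 39 -> skip
  v16 WRITE e 33 -> drop (> snap)
  v17 WRITE d 46 -> skip
Collected: [(2, 28)]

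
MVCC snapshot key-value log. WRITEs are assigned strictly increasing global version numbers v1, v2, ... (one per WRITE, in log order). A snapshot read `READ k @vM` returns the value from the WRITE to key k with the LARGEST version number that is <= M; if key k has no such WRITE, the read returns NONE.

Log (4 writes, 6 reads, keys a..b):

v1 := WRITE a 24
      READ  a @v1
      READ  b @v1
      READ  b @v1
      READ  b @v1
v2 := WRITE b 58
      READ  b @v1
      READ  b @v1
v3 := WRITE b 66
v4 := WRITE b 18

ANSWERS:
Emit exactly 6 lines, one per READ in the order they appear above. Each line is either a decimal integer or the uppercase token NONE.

v1: WRITE a=24  (a history now [(1, 24)])
READ a @v1: history=[(1, 24)] -> pick v1 -> 24
READ b @v1: history=[] -> no version <= 1 -> NONE
READ b @v1: history=[] -> no version <= 1 -> NONE
READ b @v1: history=[] -> no version <= 1 -> NONE
v2: WRITE b=58  (b history now [(2, 58)])
READ b @v1: history=[(2, 58)] -> no version <= 1 -> NONE
READ b @v1: history=[(2, 58)] -> no version <= 1 -> NONE
v3: WRITE b=66  (b history now [(2, 58), (3, 66)])
v4: WRITE b=18  (b history now [(2, 58), (3, 66), (4, 18)])

Answer: 24
NONE
NONE
NONE
NONE
NONE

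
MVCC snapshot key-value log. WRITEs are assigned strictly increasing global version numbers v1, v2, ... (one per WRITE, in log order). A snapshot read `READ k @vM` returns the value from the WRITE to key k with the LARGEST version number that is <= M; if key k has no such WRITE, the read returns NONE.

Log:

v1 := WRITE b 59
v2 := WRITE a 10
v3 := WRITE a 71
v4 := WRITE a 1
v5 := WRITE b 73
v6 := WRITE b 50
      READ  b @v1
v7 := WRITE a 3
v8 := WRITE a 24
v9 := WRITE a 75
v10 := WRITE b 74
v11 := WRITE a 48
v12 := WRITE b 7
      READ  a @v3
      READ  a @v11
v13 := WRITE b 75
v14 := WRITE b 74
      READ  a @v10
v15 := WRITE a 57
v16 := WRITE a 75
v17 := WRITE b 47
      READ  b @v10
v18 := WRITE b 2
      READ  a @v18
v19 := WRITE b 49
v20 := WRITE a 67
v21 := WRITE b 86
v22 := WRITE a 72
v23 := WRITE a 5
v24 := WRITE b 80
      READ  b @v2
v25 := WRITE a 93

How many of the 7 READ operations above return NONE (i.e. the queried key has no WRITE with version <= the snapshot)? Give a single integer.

Answer: 0

Derivation:
v1: WRITE b=59  (b history now [(1, 59)])
v2: WRITE a=10  (a history now [(2, 10)])
v3: WRITE a=71  (a history now [(2, 10), (3, 71)])
v4: WRITE a=1  (a history now [(2, 10), (3, 71), (4, 1)])
v5: WRITE b=73  (b history now [(1, 59), (5, 73)])
v6: WRITE b=50  (b history now [(1, 59), (5, 73), (6, 50)])
READ b @v1: history=[(1, 59), (5, 73), (6, 50)] -> pick v1 -> 59
v7: WRITE a=3  (a history now [(2, 10), (3, 71), (4, 1), (7, 3)])
v8: WRITE a=24  (a history now [(2, 10), (3, 71), (4, 1), (7, 3), (8, 24)])
v9: WRITE a=75  (a history now [(2, 10), (3, 71), (4, 1), (7, 3), (8, 24), (9, 75)])
v10: WRITE b=74  (b history now [(1, 59), (5, 73), (6, 50), (10, 74)])
v11: WRITE a=48  (a history now [(2, 10), (3, 71), (4, 1), (7, 3), (8, 24), (9, 75), (11, 48)])
v12: WRITE b=7  (b history now [(1, 59), (5, 73), (6, 50), (10, 74), (12, 7)])
READ a @v3: history=[(2, 10), (3, 71), (4, 1), (7, 3), (8, 24), (9, 75), (11, 48)] -> pick v3 -> 71
READ a @v11: history=[(2, 10), (3, 71), (4, 1), (7, 3), (8, 24), (9, 75), (11, 48)] -> pick v11 -> 48
v13: WRITE b=75  (b history now [(1, 59), (5, 73), (6, 50), (10, 74), (12, 7), (13, 75)])
v14: WRITE b=74  (b history now [(1, 59), (5, 73), (6, 50), (10, 74), (12, 7), (13, 75), (14, 74)])
READ a @v10: history=[(2, 10), (3, 71), (4, 1), (7, 3), (8, 24), (9, 75), (11, 48)] -> pick v9 -> 75
v15: WRITE a=57  (a history now [(2, 10), (3, 71), (4, 1), (7, 3), (8, 24), (9, 75), (11, 48), (15, 57)])
v16: WRITE a=75  (a history now [(2, 10), (3, 71), (4, 1), (7, 3), (8, 24), (9, 75), (11, 48), (15, 57), (16, 75)])
v17: WRITE b=47  (b history now [(1, 59), (5, 73), (6, 50), (10, 74), (12, 7), (13, 75), (14, 74), (17, 47)])
READ b @v10: history=[(1, 59), (5, 73), (6, 50), (10, 74), (12, 7), (13, 75), (14, 74), (17, 47)] -> pick v10 -> 74
v18: WRITE b=2  (b history now [(1, 59), (5, 73), (6, 50), (10, 74), (12, 7), (13, 75), (14, 74), (17, 47), (18, 2)])
READ a @v18: history=[(2, 10), (3, 71), (4, 1), (7, 3), (8, 24), (9, 75), (11, 48), (15, 57), (16, 75)] -> pick v16 -> 75
v19: WRITE b=49  (b history now [(1, 59), (5, 73), (6, 50), (10, 74), (12, 7), (13, 75), (14, 74), (17, 47), (18, 2), (19, 49)])
v20: WRITE a=67  (a history now [(2, 10), (3, 71), (4, 1), (7, 3), (8, 24), (9, 75), (11, 48), (15, 57), (16, 75), (20, 67)])
v21: WRITE b=86  (b history now [(1, 59), (5, 73), (6, 50), (10, 74), (12, 7), (13, 75), (14, 74), (17, 47), (18, 2), (19, 49), (21, 86)])
v22: WRITE a=72  (a history now [(2, 10), (3, 71), (4, 1), (7, 3), (8, 24), (9, 75), (11, 48), (15, 57), (16, 75), (20, 67), (22, 72)])
v23: WRITE a=5  (a history now [(2, 10), (3, 71), (4, 1), (7, 3), (8, 24), (9, 75), (11, 48), (15, 57), (16, 75), (20, 67), (22, 72), (23, 5)])
v24: WRITE b=80  (b history now [(1, 59), (5, 73), (6, 50), (10, 74), (12, 7), (13, 75), (14, 74), (17, 47), (18, 2), (19, 49), (21, 86), (24, 80)])
READ b @v2: history=[(1, 59), (5, 73), (6, 50), (10, 74), (12, 7), (13, 75), (14, 74), (17, 47), (18, 2), (19, 49), (21, 86), (24, 80)] -> pick v1 -> 59
v25: WRITE a=93  (a history now [(2, 10), (3, 71), (4, 1), (7, 3), (8, 24), (9, 75), (11, 48), (15, 57), (16, 75), (20, 67), (22, 72), (23, 5), (25, 93)])
Read results in order: ['59', '71', '48', '75', '74', '75', '59']
NONE count = 0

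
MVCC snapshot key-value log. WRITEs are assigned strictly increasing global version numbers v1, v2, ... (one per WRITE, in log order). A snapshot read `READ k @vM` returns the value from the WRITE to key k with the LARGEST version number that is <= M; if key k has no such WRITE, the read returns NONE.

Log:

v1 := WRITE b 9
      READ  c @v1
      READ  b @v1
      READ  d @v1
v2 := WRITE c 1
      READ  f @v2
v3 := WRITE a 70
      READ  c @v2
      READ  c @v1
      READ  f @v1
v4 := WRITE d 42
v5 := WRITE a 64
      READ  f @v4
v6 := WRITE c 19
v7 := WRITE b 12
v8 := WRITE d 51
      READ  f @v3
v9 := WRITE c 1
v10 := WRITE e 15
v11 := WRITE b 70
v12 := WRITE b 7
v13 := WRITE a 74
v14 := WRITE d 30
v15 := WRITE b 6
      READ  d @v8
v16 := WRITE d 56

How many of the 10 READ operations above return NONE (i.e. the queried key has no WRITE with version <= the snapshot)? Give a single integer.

v1: WRITE b=9  (b history now [(1, 9)])
READ c @v1: history=[] -> no version <= 1 -> NONE
READ b @v1: history=[(1, 9)] -> pick v1 -> 9
READ d @v1: history=[] -> no version <= 1 -> NONE
v2: WRITE c=1  (c history now [(2, 1)])
READ f @v2: history=[] -> no version <= 2 -> NONE
v3: WRITE a=70  (a history now [(3, 70)])
READ c @v2: history=[(2, 1)] -> pick v2 -> 1
READ c @v1: history=[(2, 1)] -> no version <= 1 -> NONE
READ f @v1: history=[] -> no version <= 1 -> NONE
v4: WRITE d=42  (d history now [(4, 42)])
v5: WRITE a=64  (a history now [(3, 70), (5, 64)])
READ f @v4: history=[] -> no version <= 4 -> NONE
v6: WRITE c=19  (c history now [(2, 1), (6, 19)])
v7: WRITE b=12  (b history now [(1, 9), (7, 12)])
v8: WRITE d=51  (d history now [(4, 42), (8, 51)])
READ f @v3: history=[] -> no version <= 3 -> NONE
v9: WRITE c=1  (c history now [(2, 1), (6, 19), (9, 1)])
v10: WRITE e=15  (e history now [(10, 15)])
v11: WRITE b=70  (b history now [(1, 9), (7, 12), (11, 70)])
v12: WRITE b=7  (b history now [(1, 9), (7, 12), (11, 70), (12, 7)])
v13: WRITE a=74  (a history now [(3, 70), (5, 64), (13, 74)])
v14: WRITE d=30  (d history now [(4, 42), (8, 51), (14, 30)])
v15: WRITE b=6  (b history now [(1, 9), (7, 12), (11, 70), (12, 7), (15, 6)])
READ d @v8: history=[(4, 42), (8, 51), (14, 30)] -> pick v8 -> 51
v16: WRITE d=56  (d history now [(4, 42), (8, 51), (14, 30), (16, 56)])
Read results in order: ['NONE', '9', 'NONE', 'NONE', '1', 'NONE', 'NONE', 'NONE', 'NONE', '51']
NONE count = 7

Answer: 7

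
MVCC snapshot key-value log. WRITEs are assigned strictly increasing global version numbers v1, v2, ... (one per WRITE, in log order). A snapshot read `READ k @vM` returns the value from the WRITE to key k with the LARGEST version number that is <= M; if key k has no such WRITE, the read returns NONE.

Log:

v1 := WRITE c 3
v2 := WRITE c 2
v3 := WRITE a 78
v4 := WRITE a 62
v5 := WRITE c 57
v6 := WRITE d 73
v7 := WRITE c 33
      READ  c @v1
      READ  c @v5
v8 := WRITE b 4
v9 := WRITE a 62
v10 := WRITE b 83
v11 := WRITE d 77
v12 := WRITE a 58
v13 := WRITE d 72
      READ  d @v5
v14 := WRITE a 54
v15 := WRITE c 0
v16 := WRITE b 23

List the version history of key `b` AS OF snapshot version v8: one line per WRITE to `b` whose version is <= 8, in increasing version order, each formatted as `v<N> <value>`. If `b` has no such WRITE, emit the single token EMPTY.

Answer: v8 4

Derivation:
Scan writes for key=b with version <= 8:
  v1 WRITE c 3 -> skip
  v2 WRITE c 2 -> skip
  v3 WRITE a 78 -> skip
  v4 WRITE a 62 -> skip
  v5 WRITE c 57 -> skip
  v6 WRITE d 73 -> skip
  v7 WRITE c 33 -> skip
  v8 WRITE b 4 -> keep
  v9 WRITE a 62 -> skip
  v10 WRITE b 83 -> drop (> snap)
  v11 WRITE d 77 -> skip
  v12 WRITE a 58 -> skip
  v13 WRITE d 72 -> skip
  v14 WRITE a 54 -> skip
  v15 WRITE c 0 -> skip
  v16 WRITE b 23 -> drop (> snap)
Collected: [(8, 4)]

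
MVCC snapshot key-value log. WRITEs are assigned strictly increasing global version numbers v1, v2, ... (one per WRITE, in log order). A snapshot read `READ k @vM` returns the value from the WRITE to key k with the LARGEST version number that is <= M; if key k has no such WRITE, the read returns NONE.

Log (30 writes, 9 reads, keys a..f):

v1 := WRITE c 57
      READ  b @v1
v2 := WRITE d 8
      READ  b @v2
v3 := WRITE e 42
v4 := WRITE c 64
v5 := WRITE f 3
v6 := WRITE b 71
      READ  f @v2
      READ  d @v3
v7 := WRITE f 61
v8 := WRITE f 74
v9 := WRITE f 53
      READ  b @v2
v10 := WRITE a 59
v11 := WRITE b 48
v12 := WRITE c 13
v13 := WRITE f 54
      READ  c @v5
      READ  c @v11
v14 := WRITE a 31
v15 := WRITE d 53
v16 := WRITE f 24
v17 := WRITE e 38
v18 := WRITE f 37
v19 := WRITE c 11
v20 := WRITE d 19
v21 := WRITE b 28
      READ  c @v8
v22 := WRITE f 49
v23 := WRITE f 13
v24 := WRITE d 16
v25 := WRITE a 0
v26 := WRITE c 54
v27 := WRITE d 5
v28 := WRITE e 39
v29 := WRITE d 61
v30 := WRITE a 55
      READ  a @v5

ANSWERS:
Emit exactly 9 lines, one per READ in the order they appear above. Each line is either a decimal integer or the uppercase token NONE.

v1: WRITE c=57  (c history now [(1, 57)])
READ b @v1: history=[] -> no version <= 1 -> NONE
v2: WRITE d=8  (d history now [(2, 8)])
READ b @v2: history=[] -> no version <= 2 -> NONE
v3: WRITE e=42  (e history now [(3, 42)])
v4: WRITE c=64  (c history now [(1, 57), (4, 64)])
v5: WRITE f=3  (f history now [(5, 3)])
v6: WRITE b=71  (b history now [(6, 71)])
READ f @v2: history=[(5, 3)] -> no version <= 2 -> NONE
READ d @v3: history=[(2, 8)] -> pick v2 -> 8
v7: WRITE f=61  (f history now [(5, 3), (7, 61)])
v8: WRITE f=74  (f history now [(5, 3), (7, 61), (8, 74)])
v9: WRITE f=53  (f history now [(5, 3), (7, 61), (8, 74), (9, 53)])
READ b @v2: history=[(6, 71)] -> no version <= 2 -> NONE
v10: WRITE a=59  (a history now [(10, 59)])
v11: WRITE b=48  (b history now [(6, 71), (11, 48)])
v12: WRITE c=13  (c history now [(1, 57), (4, 64), (12, 13)])
v13: WRITE f=54  (f history now [(5, 3), (7, 61), (8, 74), (9, 53), (13, 54)])
READ c @v5: history=[(1, 57), (4, 64), (12, 13)] -> pick v4 -> 64
READ c @v11: history=[(1, 57), (4, 64), (12, 13)] -> pick v4 -> 64
v14: WRITE a=31  (a history now [(10, 59), (14, 31)])
v15: WRITE d=53  (d history now [(2, 8), (15, 53)])
v16: WRITE f=24  (f history now [(5, 3), (7, 61), (8, 74), (9, 53), (13, 54), (16, 24)])
v17: WRITE e=38  (e history now [(3, 42), (17, 38)])
v18: WRITE f=37  (f history now [(5, 3), (7, 61), (8, 74), (9, 53), (13, 54), (16, 24), (18, 37)])
v19: WRITE c=11  (c history now [(1, 57), (4, 64), (12, 13), (19, 11)])
v20: WRITE d=19  (d history now [(2, 8), (15, 53), (20, 19)])
v21: WRITE b=28  (b history now [(6, 71), (11, 48), (21, 28)])
READ c @v8: history=[(1, 57), (4, 64), (12, 13), (19, 11)] -> pick v4 -> 64
v22: WRITE f=49  (f history now [(5, 3), (7, 61), (8, 74), (9, 53), (13, 54), (16, 24), (18, 37), (22, 49)])
v23: WRITE f=13  (f history now [(5, 3), (7, 61), (8, 74), (9, 53), (13, 54), (16, 24), (18, 37), (22, 49), (23, 13)])
v24: WRITE d=16  (d history now [(2, 8), (15, 53), (20, 19), (24, 16)])
v25: WRITE a=0  (a history now [(10, 59), (14, 31), (25, 0)])
v26: WRITE c=54  (c history now [(1, 57), (4, 64), (12, 13), (19, 11), (26, 54)])
v27: WRITE d=5  (d history now [(2, 8), (15, 53), (20, 19), (24, 16), (27, 5)])
v28: WRITE e=39  (e history now [(3, 42), (17, 38), (28, 39)])
v29: WRITE d=61  (d history now [(2, 8), (15, 53), (20, 19), (24, 16), (27, 5), (29, 61)])
v30: WRITE a=55  (a history now [(10, 59), (14, 31), (25, 0), (30, 55)])
READ a @v5: history=[(10, 59), (14, 31), (25, 0), (30, 55)] -> no version <= 5 -> NONE

Answer: NONE
NONE
NONE
8
NONE
64
64
64
NONE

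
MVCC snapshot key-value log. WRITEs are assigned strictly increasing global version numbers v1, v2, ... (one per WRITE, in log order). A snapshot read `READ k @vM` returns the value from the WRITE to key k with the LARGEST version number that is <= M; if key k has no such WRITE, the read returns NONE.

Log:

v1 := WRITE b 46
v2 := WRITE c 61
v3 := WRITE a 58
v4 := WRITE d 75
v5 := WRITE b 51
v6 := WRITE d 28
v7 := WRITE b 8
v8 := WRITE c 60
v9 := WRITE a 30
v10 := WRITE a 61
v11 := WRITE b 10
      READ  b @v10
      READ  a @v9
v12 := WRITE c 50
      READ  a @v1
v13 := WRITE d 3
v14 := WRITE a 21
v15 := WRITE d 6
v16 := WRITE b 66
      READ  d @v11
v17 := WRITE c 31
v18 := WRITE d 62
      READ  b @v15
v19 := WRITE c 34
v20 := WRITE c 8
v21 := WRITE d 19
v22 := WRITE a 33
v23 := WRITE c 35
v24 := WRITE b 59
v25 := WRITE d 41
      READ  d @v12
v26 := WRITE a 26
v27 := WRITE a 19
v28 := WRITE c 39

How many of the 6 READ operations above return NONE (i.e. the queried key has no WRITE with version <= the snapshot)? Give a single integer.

Answer: 1

Derivation:
v1: WRITE b=46  (b history now [(1, 46)])
v2: WRITE c=61  (c history now [(2, 61)])
v3: WRITE a=58  (a history now [(3, 58)])
v4: WRITE d=75  (d history now [(4, 75)])
v5: WRITE b=51  (b history now [(1, 46), (5, 51)])
v6: WRITE d=28  (d history now [(4, 75), (6, 28)])
v7: WRITE b=8  (b history now [(1, 46), (5, 51), (7, 8)])
v8: WRITE c=60  (c history now [(2, 61), (8, 60)])
v9: WRITE a=30  (a history now [(3, 58), (9, 30)])
v10: WRITE a=61  (a history now [(3, 58), (9, 30), (10, 61)])
v11: WRITE b=10  (b history now [(1, 46), (5, 51), (7, 8), (11, 10)])
READ b @v10: history=[(1, 46), (5, 51), (7, 8), (11, 10)] -> pick v7 -> 8
READ a @v9: history=[(3, 58), (9, 30), (10, 61)] -> pick v9 -> 30
v12: WRITE c=50  (c history now [(2, 61), (8, 60), (12, 50)])
READ a @v1: history=[(3, 58), (9, 30), (10, 61)] -> no version <= 1 -> NONE
v13: WRITE d=3  (d history now [(4, 75), (6, 28), (13, 3)])
v14: WRITE a=21  (a history now [(3, 58), (9, 30), (10, 61), (14, 21)])
v15: WRITE d=6  (d history now [(4, 75), (6, 28), (13, 3), (15, 6)])
v16: WRITE b=66  (b history now [(1, 46), (5, 51), (7, 8), (11, 10), (16, 66)])
READ d @v11: history=[(4, 75), (6, 28), (13, 3), (15, 6)] -> pick v6 -> 28
v17: WRITE c=31  (c history now [(2, 61), (8, 60), (12, 50), (17, 31)])
v18: WRITE d=62  (d history now [(4, 75), (6, 28), (13, 3), (15, 6), (18, 62)])
READ b @v15: history=[(1, 46), (5, 51), (7, 8), (11, 10), (16, 66)] -> pick v11 -> 10
v19: WRITE c=34  (c history now [(2, 61), (8, 60), (12, 50), (17, 31), (19, 34)])
v20: WRITE c=8  (c history now [(2, 61), (8, 60), (12, 50), (17, 31), (19, 34), (20, 8)])
v21: WRITE d=19  (d history now [(4, 75), (6, 28), (13, 3), (15, 6), (18, 62), (21, 19)])
v22: WRITE a=33  (a history now [(3, 58), (9, 30), (10, 61), (14, 21), (22, 33)])
v23: WRITE c=35  (c history now [(2, 61), (8, 60), (12, 50), (17, 31), (19, 34), (20, 8), (23, 35)])
v24: WRITE b=59  (b history now [(1, 46), (5, 51), (7, 8), (11, 10), (16, 66), (24, 59)])
v25: WRITE d=41  (d history now [(4, 75), (6, 28), (13, 3), (15, 6), (18, 62), (21, 19), (25, 41)])
READ d @v12: history=[(4, 75), (6, 28), (13, 3), (15, 6), (18, 62), (21, 19), (25, 41)] -> pick v6 -> 28
v26: WRITE a=26  (a history now [(3, 58), (9, 30), (10, 61), (14, 21), (22, 33), (26, 26)])
v27: WRITE a=19  (a history now [(3, 58), (9, 30), (10, 61), (14, 21), (22, 33), (26, 26), (27, 19)])
v28: WRITE c=39  (c history now [(2, 61), (8, 60), (12, 50), (17, 31), (19, 34), (20, 8), (23, 35), (28, 39)])
Read results in order: ['8', '30', 'NONE', '28', '10', '28']
NONE count = 1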